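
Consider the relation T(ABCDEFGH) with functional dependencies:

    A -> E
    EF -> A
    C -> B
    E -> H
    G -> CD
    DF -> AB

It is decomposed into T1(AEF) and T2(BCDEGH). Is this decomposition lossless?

Common attributes: T1 ∩ T2 = {E}.
Closure of {E}: E → H applies, adding H. So (E)⁺ = {EH}.
The closure contains neither all of T1 = {AEF} nor all of T2 = {BCDEGH}, so the common attributes are not a superkey of either fragment. The join is lossy.

No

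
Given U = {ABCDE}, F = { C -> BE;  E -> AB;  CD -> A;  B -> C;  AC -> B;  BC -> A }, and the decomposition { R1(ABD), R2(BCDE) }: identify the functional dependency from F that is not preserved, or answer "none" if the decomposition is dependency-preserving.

none

C → BE lies within R2.
E → AB: restricted closure across fragments reaches AB.
CD → A: restricted closure across fragments reaches A.
B → C lies within R2.
AC → B: restricted closure across fragments reaches B.
BC → A: restricted closure across fragments reaches A.
Every dependency is enforceable on the fragments, so the decomposition is dependency-preserving.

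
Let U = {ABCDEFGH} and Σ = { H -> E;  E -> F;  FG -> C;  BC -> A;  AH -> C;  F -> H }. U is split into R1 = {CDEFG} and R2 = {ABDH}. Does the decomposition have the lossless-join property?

Common attributes: R1 ∩ R2 = {D}.
No dependency enlarges {D}, so (D)⁺ = {D}.
The closure contains neither all of R1 = {CDEFG} nor all of R2 = {ABDH}, so the common attributes are not a superkey of either fragment. The join is lossy.

No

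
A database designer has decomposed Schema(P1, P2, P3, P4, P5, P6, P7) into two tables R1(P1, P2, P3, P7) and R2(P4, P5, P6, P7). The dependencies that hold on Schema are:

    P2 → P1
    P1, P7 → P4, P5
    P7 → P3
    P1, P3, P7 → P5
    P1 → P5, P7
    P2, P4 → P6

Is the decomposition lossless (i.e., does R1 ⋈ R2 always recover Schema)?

No

Common attributes: R1 ∩ R2 = {P7}.
Closure of {P7}: P7 → P3 applies, adding P3. So (P7)⁺ = {P3, P7}.
The closure contains neither all of R1 = {P1, P2, P3, P7} nor all of R2 = {P4, P5, P6, P7}, so the common attributes are not a superkey of either fragment. The join is lossy.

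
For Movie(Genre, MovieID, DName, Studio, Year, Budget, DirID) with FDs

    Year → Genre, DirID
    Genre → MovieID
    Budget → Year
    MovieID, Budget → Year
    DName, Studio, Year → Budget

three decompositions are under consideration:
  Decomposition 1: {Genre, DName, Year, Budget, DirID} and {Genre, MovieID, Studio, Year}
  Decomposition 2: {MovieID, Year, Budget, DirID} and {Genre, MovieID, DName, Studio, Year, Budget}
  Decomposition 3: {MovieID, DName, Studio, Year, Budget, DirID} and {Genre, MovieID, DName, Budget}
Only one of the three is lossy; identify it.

Decomposition 1: common = {Genre, Year}, closure = {Genre, MovieID, Year, DirID} → lossy.
Decomposition 2: common = {MovieID, Year, Budget}, closure = {Genre, MovieID, Year, Budget, DirID} → lossless.
Decomposition 3: common = {MovieID, DName, Budget}, closure = {Genre, MovieID, DName, Year, Budget, DirID} → lossless.

Decomposition 1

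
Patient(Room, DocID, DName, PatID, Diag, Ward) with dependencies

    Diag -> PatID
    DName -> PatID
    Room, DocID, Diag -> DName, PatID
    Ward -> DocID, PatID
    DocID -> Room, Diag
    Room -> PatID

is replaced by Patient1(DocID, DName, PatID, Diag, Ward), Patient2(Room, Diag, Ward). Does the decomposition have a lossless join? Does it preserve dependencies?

lossless but not dependency-preserving

Lossless test: (Diag, Ward)⁺ = {Room, DocID, DName, PatID, Diag, Ward}, which contains all of one fragment — lossless.
Dependency preservation: the restricted closure of {DocID} across the fragments never reaches {Room, Diag}, so DocID → Room, Diag cannot be enforced without a join — not preserved.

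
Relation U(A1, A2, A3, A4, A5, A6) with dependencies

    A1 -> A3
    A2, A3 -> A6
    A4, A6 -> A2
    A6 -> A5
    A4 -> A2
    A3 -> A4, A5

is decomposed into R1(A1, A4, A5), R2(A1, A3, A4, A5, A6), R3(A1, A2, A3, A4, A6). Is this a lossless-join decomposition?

Yes

Chase test. Columns are A1, A2, A3, A4, A5, A6; row i has aⱼ where attribute j ∈ Ri, else bᵢⱼ.
Initial tableau (one row per fragment):
  row 1: a1 b12 b13 a4 a5 b16
  row 2: a1 b22 a3 a4 a5 a6
  row 3: a1 a2 a3 a4 b35 a6
Rows 1 and 2 agree on A1; apply A1→A3 and equate their A3 entries.
Rows 2 and 3 agree on A4, A6; apply A4, A6→A2 and equate their A2 entries.
Rows 2 and 3 agree on A6; apply A6→A5 and equate their A5 entries.
Rows 1 and 2 agree on A4; apply A4→A2 and equate their A2 entries.
Rows 1 and 2 agree on A2, A3; apply A2, A3→A6 and equate their A6 entries.
Row 1 is now all distinguished symbols — the join is lossless.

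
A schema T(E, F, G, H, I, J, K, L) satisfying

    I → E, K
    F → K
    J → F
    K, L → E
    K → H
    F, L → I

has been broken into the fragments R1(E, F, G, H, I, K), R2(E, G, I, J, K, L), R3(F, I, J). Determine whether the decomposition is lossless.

Yes

Chase test. Columns are E, F, G, H, I, J, K, L; row i has aⱼ where attribute j ∈ Ri, else bᵢⱼ.
Initial tableau (one row per fragment):
  row 1: a1 a2 a3 a4 a5 b16 a7 b18
  row 2: a1 b22 a3 b24 a5 a6 a7 a8
  row 3: b31 a2 b33 b34 a5 a6 b37 b38
Rows 1 and 3 agree on I; apply I→E, K and equate their E, K entries.
Rows 2 and 3 agree on J; apply J→F and equate their F entries.
Rows 1 and 2 agree on K; apply K→H and equate their H entries.
Rows 1 and 3 agree on K; apply K→H and equate their H entries.
Row 2 is now all distinguished symbols — the join is lossless.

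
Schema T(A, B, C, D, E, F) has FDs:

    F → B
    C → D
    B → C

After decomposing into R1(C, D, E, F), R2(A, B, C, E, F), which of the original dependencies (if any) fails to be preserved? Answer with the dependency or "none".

none

F → B lies within R2.
C → D lies within R1.
B → C lies within R2.
Every dependency is enforceable on the fragments, so the decomposition is dependency-preserving.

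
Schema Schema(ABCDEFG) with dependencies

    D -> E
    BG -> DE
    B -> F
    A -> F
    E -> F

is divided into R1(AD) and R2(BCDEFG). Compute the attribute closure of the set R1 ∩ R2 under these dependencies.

DEF

R1 ∩ R2 = {D}.
D → E applies, adding E
E → F applies, adding F
Closure: {DEF}.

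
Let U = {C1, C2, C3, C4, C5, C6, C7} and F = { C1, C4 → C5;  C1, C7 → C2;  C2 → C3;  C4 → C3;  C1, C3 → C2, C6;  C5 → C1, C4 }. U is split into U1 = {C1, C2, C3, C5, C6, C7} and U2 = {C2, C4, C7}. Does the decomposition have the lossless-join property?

No

Common attributes: U1 ∩ U2 = {C2, C7}.
Closure of {C2, C7}: C2 → C3 applies, adding C3. So (C2, C7)⁺ = {C2, C3, C7}.
The closure contains neither all of U1 = {C1, C2, C3, C5, C6, C7} nor all of U2 = {C2, C4, C7}, so the common attributes are not a superkey of either fragment. The join is lossy.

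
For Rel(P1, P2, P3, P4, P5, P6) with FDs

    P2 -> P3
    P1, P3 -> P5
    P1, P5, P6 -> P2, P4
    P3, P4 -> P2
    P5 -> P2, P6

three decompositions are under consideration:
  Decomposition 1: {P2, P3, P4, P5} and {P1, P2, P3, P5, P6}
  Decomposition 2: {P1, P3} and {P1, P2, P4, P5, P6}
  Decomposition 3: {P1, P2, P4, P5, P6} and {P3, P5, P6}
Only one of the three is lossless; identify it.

Decomposition 1: common = {P2, P3, P5}, closure = {P2, P3, P5, P6} → lossy.
Decomposition 2: common = {P1}, closure = {P1} → lossy.
Decomposition 3: common = {P5, P6}, closure = {P2, P3, P5, P6} → lossless.

Decomposition 3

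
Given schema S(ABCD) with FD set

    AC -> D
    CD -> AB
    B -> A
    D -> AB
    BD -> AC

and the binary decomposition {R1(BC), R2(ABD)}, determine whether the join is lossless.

No

Common attributes: R1 ∩ R2 = {B}.
Closure of {B}: B → A applies, adding A. So (B)⁺ = {AB}.
The closure contains neither all of R1 = {BC} nor all of R2 = {ABD}, so the common attributes are not a superkey of either fragment. The join is lossy.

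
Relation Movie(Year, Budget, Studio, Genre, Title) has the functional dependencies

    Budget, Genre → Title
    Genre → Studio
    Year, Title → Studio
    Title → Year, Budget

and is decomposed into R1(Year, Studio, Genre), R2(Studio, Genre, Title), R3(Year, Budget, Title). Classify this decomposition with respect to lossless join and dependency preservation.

lossless but not dependency-preserving

Lossless test (chase): Rows 2 and 3 agree on Title; apply Title→Year, Budget and equate their Year, Budget entries. Rows 2 and 3 agree on Year, Title; apply Year, Title→Studio and equate their Studio entries. Row 2 is now all distinguished symbols — the join is lossless.
Dependency preservation: the restricted closure of {Budget, Genre} across the fragments never reaches {Title}, so Budget, Genre → Title cannot be enforced without a join — not preserved.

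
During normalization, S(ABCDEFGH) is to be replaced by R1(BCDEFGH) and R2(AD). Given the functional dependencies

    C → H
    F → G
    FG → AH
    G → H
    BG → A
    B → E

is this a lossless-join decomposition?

No

Common attributes: R1 ∩ R2 = {D}.
No dependency enlarges {D}, so (D)⁺ = {D}.
The closure contains neither all of R1 = {BCDEFGH} nor all of R2 = {AD}, so the common attributes are not a superkey of either fragment. The join is lossy.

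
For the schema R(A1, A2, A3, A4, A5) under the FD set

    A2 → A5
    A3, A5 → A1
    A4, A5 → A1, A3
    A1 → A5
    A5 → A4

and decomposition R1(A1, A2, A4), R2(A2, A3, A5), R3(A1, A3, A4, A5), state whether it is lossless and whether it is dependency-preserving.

Lossless test (chase): Rows 1 and 2 agree on A2; apply A2→A5 and equate their A5 entries. Rows 2 and 3 agree on A3, A5; apply A3, A5→A1 and equate their A1 entries. Rows 1 and 3 agree on A4, A5; apply A4, A5→A1, A3 and equate their A1, A3 entries. Rows 1 and 2 agree on A5; apply A5→A4 and equate their A4 entries. Row 1 is now all distinguished symbols — the join is lossless.
Dependency preservation: every FD's attributes lie within a single fragment, so each can be enforced locally — preserved.

lossless and dependency-preserving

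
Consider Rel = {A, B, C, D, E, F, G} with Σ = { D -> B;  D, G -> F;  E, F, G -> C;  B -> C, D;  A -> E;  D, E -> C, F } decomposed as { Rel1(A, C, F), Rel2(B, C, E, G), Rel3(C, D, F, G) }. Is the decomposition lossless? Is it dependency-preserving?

Lossless test (chase): applying each FD to every pair of rows produces no changes in the tableau, so no row becomes fully distinguished — the join is lossy.
Dependency preservation: the restricted closure of {D} across the fragments never reaches {B}, so D → B cannot be enforced without a join — not preserved.

lossy and not dependency-preserving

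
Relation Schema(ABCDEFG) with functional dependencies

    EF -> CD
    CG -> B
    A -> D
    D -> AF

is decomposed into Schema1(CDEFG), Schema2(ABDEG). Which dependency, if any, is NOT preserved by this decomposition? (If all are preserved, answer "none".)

Check CG → B: no single fragment contains all of {BCG}, and the restricted closure of {CG} across the fragments never reaches {B}.
EF → CD is preserved.
A → D is preserved.
D → AF is preserved.

CG -> B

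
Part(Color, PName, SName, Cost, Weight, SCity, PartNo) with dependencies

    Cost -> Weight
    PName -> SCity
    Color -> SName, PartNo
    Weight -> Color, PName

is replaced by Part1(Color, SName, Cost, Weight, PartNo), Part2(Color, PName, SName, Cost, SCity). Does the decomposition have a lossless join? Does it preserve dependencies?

lossless but not dependency-preserving

Lossless test: (Color, SName, Cost)⁺ = {Color, PName, SName, Cost, Weight, SCity, PartNo}, which contains all of one fragment — lossless.
Dependency preservation: the restricted closure of {Weight} across the fragments never reaches {Color, PName}, so Weight → Color, PName cannot be enforced without a join — not preserved.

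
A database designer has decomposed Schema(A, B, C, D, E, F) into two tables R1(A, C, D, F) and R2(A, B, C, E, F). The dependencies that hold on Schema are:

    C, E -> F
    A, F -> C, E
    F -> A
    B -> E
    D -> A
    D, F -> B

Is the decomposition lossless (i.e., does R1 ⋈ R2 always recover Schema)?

Common attributes: R1 ∩ R2 = {A, C, F}.
Closure of {A, C, F}: A, F → C, E applies, adding E. So (A, C, F)⁺ = {A, C, E, F}.
The closure contains neither all of R1 = {A, C, D, F} nor all of R2 = {A, B, C, E, F}, so the common attributes are not a superkey of either fragment. The join is lossy.

No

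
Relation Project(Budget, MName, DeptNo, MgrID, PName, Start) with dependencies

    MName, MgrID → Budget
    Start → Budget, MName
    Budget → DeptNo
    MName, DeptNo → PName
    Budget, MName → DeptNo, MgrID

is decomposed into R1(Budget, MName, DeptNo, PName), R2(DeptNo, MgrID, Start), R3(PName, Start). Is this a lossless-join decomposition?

No

Chase test. Columns are Budget, MName, DeptNo, MgrID, PName, Start; row i has aⱼ where attribute j ∈ Ri, else bᵢⱼ.
Initial tableau (one row per fragment):
  row 1: a1 a2 a3 b14 a5 b16
  row 2: b21 b22 a3 a4 b25 a6
  row 3: b31 b32 b33 b34 a5 a6
Rows 2 and 3 agree on Start; apply Start→Budget, MName and equate their Budget, MName entries.
Rows 2 and 3 agree on Budget; apply Budget→DeptNo and equate their DeptNo entries.
Rows 2 and 3 agree on MName, DeptNo; apply MName, DeptNo→PName and equate their PName entries.
Rows 2 and 3 agree on Budget, MName; apply Budget, MName→DeptNo, MgrID and equate their DeptNo, MgrID entries.
No row becomes fully distinguished — the join is lossy.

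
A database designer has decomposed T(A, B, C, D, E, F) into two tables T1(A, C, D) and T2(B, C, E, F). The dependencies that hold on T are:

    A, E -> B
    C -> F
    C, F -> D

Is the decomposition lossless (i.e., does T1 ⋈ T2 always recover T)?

Common attributes: T1 ∩ T2 = {C}.
Closure of {C}: C → F applies, adding F; C, F → D applies, adding D. So (C)⁺ = {C, D, F}.
The closure contains neither all of T1 = {A, C, D} nor all of T2 = {B, C, E, F}, so the common attributes are not a superkey of either fragment. The join is lossy.

No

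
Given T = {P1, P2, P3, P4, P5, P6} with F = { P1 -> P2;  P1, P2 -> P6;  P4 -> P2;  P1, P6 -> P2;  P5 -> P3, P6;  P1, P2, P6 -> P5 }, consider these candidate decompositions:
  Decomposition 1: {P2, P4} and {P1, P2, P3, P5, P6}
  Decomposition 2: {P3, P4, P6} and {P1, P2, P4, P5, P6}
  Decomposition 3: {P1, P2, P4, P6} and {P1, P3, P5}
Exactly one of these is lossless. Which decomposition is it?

Decomposition 3

Decomposition 1: common = {P2}, closure = {P2} → lossy.
Decomposition 2: common = {P4, P6}, closure = {P2, P4, P6} → lossy.
Decomposition 3: common = {P1}, closure = {P1, P2, P3, P5, P6} → lossless.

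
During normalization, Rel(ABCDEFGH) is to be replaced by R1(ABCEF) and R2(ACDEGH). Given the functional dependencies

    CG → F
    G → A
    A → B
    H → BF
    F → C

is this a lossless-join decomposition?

Common attributes: R1 ∩ R2 = {ACE}.
Closure of {ACE}: A → B applies, adding B. So (ACE)⁺ = {ABCE}.
The closure contains neither all of R1 = {ABCEF} nor all of R2 = {ACDEGH}, so the common attributes are not a superkey of either fragment. The join is lossy.

No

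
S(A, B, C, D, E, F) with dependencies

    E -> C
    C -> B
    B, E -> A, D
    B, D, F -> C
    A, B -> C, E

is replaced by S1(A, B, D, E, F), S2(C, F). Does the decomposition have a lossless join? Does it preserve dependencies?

lossy and not dependency-preserving

Lossless test: (F)⁺ = {F}, which is a superkey of neither fragment — lossy.
Dependency preservation: the restricted closure of {E} across the fragments never reaches {C}, so E → C cannot be enforced without a join — not preserved.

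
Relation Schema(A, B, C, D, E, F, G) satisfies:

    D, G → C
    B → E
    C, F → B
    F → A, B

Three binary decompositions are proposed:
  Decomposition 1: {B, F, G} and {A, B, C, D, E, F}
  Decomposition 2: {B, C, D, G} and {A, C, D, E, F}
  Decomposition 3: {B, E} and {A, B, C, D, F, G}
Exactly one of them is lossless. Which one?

Decomposition 1: common = {B, F}, closure = {A, B, E, F} → lossy.
Decomposition 2: common = {C, D}, closure = {C, D} → lossy.
Decomposition 3: common = {B}, closure = {B, E} → lossless.

Decomposition 3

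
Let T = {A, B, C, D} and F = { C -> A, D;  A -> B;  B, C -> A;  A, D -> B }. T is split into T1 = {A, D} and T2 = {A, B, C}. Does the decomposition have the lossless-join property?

No

Common attributes: T1 ∩ T2 = {A}.
Closure of {A}: A → B applies, adding B. So (A)⁺ = {A, B}.
The closure contains neither all of T1 = {A, D} nor all of T2 = {A, B, C}, so the common attributes are not a superkey of either fragment. The join is lossy.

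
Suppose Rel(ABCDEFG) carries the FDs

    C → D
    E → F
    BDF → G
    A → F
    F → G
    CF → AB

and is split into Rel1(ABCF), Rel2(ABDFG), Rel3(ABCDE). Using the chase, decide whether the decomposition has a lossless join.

Chase test. Columns are ABCDEFG; row i has aⱼ where attribute j ∈ Reli, else bᵢⱼ.
Initial tableau (one row per fragment):
  row 1: a1 a2 a3 b14 b15 a6 b17
  row 2: a1 a2 b23 a4 b25 a6 a7
  row 3: a1 a2 a3 a4 a5 b36 b37
Rows 1 and 3 agree on C; apply C→D and equate their D entries.
Rows 1 and 2 agree on BDF; apply BDF→G and equate their G entries.
Rows 1 and 3 agree on A; apply A→F and equate their F entries.
Rows 1 and 3 agree on F; apply F→G and equate their G entries.
Row 3 is now all distinguished symbols — the join is lossless.

Yes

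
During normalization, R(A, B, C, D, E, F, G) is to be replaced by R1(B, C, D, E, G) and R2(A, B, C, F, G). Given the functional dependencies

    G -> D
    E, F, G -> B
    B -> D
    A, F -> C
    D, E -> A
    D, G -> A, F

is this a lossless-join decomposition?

Common attributes: R1 ∩ R2 = {B, C, G}.
Closure of {B, C, G}: G → D applies, adding D; D, G → A, F applies, adding A, F. So (B, C, G)⁺ = {A, B, C, D, F, G}.
This closure contains every attribute of R2, so R1 ∩ R2 → R2. The join is lossless.

Yes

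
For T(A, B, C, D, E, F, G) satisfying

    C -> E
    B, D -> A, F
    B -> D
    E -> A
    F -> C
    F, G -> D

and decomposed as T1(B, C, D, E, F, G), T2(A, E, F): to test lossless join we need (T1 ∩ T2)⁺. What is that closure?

A, C, E, F

T1 ∩ T2 = {E, F}.
E → A applies, adding A
F → C applies, adding C
Closure: {A, C, E, F}.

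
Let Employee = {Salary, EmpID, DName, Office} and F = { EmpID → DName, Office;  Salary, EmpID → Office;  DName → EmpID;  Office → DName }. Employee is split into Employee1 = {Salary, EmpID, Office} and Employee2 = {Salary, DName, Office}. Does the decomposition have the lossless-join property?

Yes

Common attributes: Employee1 ∩ Employee2 = {Salary, Office}.
Closure of {Salary, Office}: Office → DName applies, adding DName; DName → EmpID applies, adding EmpID. So (Salary, Office)⁺ = {Salary, EmpID, DName, Office}.
This closure contains every attribute of Employee1, so Employee1 ∩ Employee2 → Employee1. The join is lossless.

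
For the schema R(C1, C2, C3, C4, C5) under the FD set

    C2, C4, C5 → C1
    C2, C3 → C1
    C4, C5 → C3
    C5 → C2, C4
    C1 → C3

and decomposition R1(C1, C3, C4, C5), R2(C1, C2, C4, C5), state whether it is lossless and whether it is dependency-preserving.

lossless but not dependency-preserving

Lossless test: (C1, C4, C5)⁺ = {C1, C2, C3, C4, C5}, which contains all of one fragment — lossless.
Dependency preservation: the restricted closure of {C2, C3} across the fragments never reaches {C1}, so C2, C3 → C1 cannot be enforced without a join — not preserved.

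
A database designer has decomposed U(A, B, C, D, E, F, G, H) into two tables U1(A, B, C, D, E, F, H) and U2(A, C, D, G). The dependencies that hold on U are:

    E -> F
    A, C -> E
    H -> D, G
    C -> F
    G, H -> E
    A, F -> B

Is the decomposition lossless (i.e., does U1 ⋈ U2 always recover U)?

Common attributes: U1 ∩ U2 = {A, C, D}.
Closure of {A, C, D}: A, C → E applies, adding E; C → F applies, adding F; A, F → B applies, adding B. So (A, C, D)⁺ = {A, B, C, D, E, F}.
The closure contains neither all of U1 = {A, B, C, D, E, F, H} nor all of U2 = {A, C, D, G}, so the common attributes are not a superkey of either fragment. The join is lossy.

No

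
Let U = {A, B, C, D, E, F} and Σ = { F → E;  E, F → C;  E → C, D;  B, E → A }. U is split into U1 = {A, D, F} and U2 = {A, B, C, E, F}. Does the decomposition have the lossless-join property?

Yes

Common attributes: U1 ∩ U2 = {A, F}.
Closure of {A, F}: F → E applies, adding E; E, F → C applies, adding C; E → C, D applies, adding D. So (A, F)⁺ = {A, C, D, E, F}.
This closure contains every attribute of U1, so U1 ∩ U2 → U1. The join is lossless.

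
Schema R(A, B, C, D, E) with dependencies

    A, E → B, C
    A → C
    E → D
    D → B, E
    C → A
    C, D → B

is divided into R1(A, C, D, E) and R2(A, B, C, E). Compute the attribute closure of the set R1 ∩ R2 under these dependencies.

R1 ∩ R2 = {A, C, E}.
A, E → B, C applies, adding B
E → D applies, adding D
Closure: {A, B, C, D, E}.

A, B, C, D, E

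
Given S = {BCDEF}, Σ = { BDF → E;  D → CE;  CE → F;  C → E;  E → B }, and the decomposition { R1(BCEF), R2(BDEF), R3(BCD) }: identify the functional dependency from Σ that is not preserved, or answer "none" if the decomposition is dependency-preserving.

BDF → E lies within R2.
D → CE: restricted closure across fragments reaches CE.
CE → F lies within R1.
C → E lies within R1.
E → B lies within R1.
Every dependency is enforceable on the fragments, so the decomposition is dependency-preserving.

none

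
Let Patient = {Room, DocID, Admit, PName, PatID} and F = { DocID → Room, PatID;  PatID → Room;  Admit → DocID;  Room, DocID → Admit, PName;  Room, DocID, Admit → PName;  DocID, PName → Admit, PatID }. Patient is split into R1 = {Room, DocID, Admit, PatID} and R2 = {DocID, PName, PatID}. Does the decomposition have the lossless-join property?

Common attributes: R1 ∩ R2 = {DocID, PatID}.
Closure of {DocID, PatID}: DocID → Room, PatID applies, adding Room; Room, DocID → Admit, PName applies, adding Admit, PName. So (DocID, PatID)⁺ = {Room, DocID, Admit, PName, PatID}.
This closure contains every attribute of R1, so R1 ∩ R2 → R1. The join is lossless.

Yes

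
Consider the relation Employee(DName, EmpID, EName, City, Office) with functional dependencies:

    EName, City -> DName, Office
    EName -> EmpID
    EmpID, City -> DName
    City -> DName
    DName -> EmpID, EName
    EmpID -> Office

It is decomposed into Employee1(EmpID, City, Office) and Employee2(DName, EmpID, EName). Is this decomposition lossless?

Common attributes: Employee1 ∩ Employee2 = {EmpID}.
Closure of {EmpID}: EmpID → Office applies, adding Office. So (EmpID)⁺ = {EmpID, Office}.
The closure contains neither all of Employee1 = {EmpID, City, Office} nor all of Employee2 = {DName, EmpID, EName}, so the common attributes are not a superkey of either fragment. The join is lossy.

No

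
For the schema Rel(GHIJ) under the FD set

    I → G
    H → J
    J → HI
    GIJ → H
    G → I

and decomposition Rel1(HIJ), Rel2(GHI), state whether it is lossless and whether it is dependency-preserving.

lossless and dependency-preserving

Lossless test: (HI)⁺ = {GHIJ}, which contains all of one fragment — lossless.
Dependency preservation: GIJ → H is not contained in any single fragment, but the restricted closure of its left-hand side across the fragments still reaches the right-hand side; the remaining FDs each lie inside some fragment. All dependencies are preserved.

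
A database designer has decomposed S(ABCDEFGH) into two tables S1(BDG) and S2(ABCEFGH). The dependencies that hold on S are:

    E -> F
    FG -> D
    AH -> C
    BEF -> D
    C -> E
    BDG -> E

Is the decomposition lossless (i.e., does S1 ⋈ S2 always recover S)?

Common attributes: S1 ∩ S2 = {BG}.
No dependency enlarges {BG}, so (BG)⁺ = {BG}.
The closure contains neither all of S1 = {BDG} nor all of S2 = {ABCEFGH}, so the common attributes are not a superkey of either fragment. The join is lossy.

No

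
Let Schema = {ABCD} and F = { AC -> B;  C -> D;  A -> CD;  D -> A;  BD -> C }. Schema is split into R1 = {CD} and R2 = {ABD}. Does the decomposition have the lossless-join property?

Common attributes: R1 ∩ R2 = {D}.
Closure of {D}: D → A applies, adding A; A → CD applies, adding C; AC → B applies, adding B. So (D)⁺ = {ABCD}.
This closure contains every attribute of R1, so R1 ∩ R2 → R1. The join is lossless.

Yes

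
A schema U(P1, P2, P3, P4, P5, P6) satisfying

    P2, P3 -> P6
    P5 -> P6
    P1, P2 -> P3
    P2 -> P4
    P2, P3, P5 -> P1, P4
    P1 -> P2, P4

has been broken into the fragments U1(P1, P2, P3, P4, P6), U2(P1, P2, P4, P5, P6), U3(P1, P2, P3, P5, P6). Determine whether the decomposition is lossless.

Yes

Chase test. Columns are P1, P2, P3, P4, P5, P6; row i has aⱼ where attribute j ∈ Ui, else bᵢⱼ.
Initial tableau (one row per fragment):
  row 1: a1 a2 a3 a4 b15 a6
  row 2: a1 a2 b23 a4 a5 a6
  row 3: a1 a2 a3 b34 a5 a6
Rows 1 and 2 agree on P1, P2; apply P1, P2→P3 and equate their P3 entries.
Rows 1 and 3 agree on P2; apply P2→P4 and equate their P4 entries.
Row 2 is now all distinguished symbols — the join is lossless.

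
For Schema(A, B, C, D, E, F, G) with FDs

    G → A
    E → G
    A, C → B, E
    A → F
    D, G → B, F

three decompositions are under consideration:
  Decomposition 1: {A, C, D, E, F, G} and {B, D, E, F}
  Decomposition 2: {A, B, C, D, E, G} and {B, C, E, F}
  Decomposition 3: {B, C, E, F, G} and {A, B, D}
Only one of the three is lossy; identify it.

Decomposition 3

Decomposition 1: common = {D, E, F}, closure = {A, B, D, E, F, G} → lossless.
Decomposition 2: common = {B, C, E}, closure = {A, B, C, E, F, G} → lossless.
Decomposition 3: common = {B}, closure = {B} → lossy.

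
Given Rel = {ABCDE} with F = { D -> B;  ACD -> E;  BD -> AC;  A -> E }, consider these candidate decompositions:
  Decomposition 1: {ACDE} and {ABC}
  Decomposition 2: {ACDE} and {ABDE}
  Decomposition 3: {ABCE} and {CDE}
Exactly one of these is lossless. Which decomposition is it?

Decomposition 2

Decomposition 1: common = {AC}, closure = {ACE} → lossy.
Decomposition 2: common = {ADE}, closure = {ABCDE} → lossless.
Decomposition 3: common = {CE}, closure = {CE} → lossy.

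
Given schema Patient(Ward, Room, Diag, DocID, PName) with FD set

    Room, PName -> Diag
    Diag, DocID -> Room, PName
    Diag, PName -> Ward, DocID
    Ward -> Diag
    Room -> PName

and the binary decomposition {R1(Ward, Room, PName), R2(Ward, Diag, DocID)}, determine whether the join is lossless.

Common attributes: R1 ∩ R2 = {Ward}.
Closure of {Ward}: Ward → Diag applies, adding Diag. So (Ward)⁺ = {Ward, Diag}.
The closure contains neither all of R1 = {Ward, Room, PName} nor all of R2 = {Ward, Diag, DocID}, so the common attributes are not a superkey of either fragment. The join is lossy.

No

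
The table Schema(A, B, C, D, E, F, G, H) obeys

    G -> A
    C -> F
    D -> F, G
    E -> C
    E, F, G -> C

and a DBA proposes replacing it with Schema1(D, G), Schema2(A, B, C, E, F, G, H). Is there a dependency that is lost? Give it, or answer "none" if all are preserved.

Check D → F, G: no single fragment contains all of {D, F, G}, and the restricted closure of {D} across the fragments never reaches {F, G}.
G → A is preserved.
C → F is preserved.
E → C is preserved.
E, F, G → C is preserved.

D -> F, G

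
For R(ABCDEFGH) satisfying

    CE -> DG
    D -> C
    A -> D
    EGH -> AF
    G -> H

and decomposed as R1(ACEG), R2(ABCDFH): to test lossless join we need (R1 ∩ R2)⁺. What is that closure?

R1 ∩ R2 = {AC}.
A → D applies, adding D
Closure: {ACD}.

ACD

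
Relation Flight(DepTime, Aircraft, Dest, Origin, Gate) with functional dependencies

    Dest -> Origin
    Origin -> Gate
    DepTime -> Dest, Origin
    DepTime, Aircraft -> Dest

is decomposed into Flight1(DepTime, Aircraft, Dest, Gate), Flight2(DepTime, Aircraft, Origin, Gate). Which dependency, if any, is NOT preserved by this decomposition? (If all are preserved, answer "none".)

Dest -> Origin

Check Dest → Origin: no single fragment contains all of {Dest, Origin}, and the restricted closure of {Dest} across the fragments never reaches {Origin}.
Origin → Gate is preserved.
DepTime → Dest, Origin is preserved.
DepTime, Aircraft → Dest is preserved.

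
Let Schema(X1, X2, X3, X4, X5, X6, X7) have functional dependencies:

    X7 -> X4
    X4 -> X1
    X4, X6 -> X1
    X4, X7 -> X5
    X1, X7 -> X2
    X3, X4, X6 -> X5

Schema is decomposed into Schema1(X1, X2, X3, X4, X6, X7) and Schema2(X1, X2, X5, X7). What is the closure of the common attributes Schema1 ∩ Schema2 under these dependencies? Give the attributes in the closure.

Schema1 ∩ Schema2 = {X1, X2, X7}.
X7 → X4 applies, adding X4
X4, X7 → X5 applies, adding X5
Closure: {X1, X2, X4, X5, X7}.

X1, X2, X4, X5, X7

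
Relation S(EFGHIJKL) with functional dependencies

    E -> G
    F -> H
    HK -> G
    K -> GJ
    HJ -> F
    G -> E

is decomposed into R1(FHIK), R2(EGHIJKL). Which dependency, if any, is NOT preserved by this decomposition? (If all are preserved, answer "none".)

HJ -> F

Check HJ → F: no single fragment contains all of {FHJ}, and the restricted closure of {HJ} across the fragments never reaches {F}.
E → G is preserved.
F → H is preserved.
HK → G is preserved.
K → GJ is preserved.
G → E is preserved.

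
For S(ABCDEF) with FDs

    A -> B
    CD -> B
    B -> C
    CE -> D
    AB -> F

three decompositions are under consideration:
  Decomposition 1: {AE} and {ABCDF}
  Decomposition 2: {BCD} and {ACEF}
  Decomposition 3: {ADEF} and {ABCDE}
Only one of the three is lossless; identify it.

Decomposition 1: common = {A}, closure = {ABCF} → lossy.
Decomposition 2: common = {C}, closure = {C} → lossy.
Decomposition 3: common = {ADE}, closure = {ABCDEF} → lossless.

Decomposition 3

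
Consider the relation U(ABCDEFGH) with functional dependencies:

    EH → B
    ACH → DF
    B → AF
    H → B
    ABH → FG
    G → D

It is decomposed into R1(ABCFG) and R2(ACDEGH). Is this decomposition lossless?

No

Common attributes: R1 ∩ R2 = {ACG}.
Closure of {ACG}: G → D applies, adding D. So (ACG)⁺ = {ACDG}.
The closure contains neither all of R1 = {ABCFG} nor all of R2 = {ACDEGH}, so the common attributes are not a superkey of either fragment. The join is lossy.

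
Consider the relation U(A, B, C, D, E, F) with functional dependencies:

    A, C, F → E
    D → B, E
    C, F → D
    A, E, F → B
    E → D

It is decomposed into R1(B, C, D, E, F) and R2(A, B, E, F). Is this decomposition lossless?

Common attributes: R1 ∩ R2 = {B, E, F}.
Closure of {B, E, F}: E → D applies, adding D. So (B, E, F)⁺ = {B, D, E, F}.
The closure contains neither all of R1 = {B, C, D, E, F} nor all of R2 = {A, B, E, F}, so the common attributes are not a superkey of either fragment. The join is lossy.

No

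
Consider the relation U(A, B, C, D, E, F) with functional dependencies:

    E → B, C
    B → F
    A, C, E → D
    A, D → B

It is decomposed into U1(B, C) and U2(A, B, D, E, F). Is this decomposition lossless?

Common attributes: U1 ∩ U2 = {B}.
Closure of {B}: B → F applies, adding F. So (B)⁺ = {B, F}.
The closure contains neither all of U1 = {B, C} nor all of U2 = {A, B, D, E, F}, so the common attributes are not a superkey of either fragment. The join is lossy.

No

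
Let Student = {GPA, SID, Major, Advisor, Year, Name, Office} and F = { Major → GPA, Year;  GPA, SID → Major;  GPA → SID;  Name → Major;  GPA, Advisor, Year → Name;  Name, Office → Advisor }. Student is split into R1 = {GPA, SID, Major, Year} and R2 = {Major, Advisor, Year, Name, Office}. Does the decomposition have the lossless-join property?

Common attributes: R1 ∩ R2 = {Major, Year}.
Closure of {Major, Year}: Major → GPA, Year applies, adding GPA; GPA → SID applies, adding SID. So (Major, Year)⁺ = {GPA, SID, Major, Year}.
This closure contains every attribute of R1, so R1 ∩ R2 → R1. The join is lossless.

Yes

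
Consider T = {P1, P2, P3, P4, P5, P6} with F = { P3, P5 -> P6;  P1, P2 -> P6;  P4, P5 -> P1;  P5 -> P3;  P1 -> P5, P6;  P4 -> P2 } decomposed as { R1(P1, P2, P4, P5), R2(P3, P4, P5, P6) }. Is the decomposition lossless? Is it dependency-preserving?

lossless and dependency-preserving

Lossless test: (P4, P5)⁺ = {P1, P2, P3, P4, P5, P6}, which contains all of one fragment — lossless.
Dependency preservation: P1, P2 → P6; P1 → P5, P6 are not contained in any single fragment, but the restricted closure of each left-hand side across the fragments still reaches the right-hand side; the remaining FDs each lie inside some fragment. All dependencies are preserved.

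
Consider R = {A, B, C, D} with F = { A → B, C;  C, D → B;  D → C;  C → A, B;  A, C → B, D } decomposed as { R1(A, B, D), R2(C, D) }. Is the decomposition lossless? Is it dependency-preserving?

Lossless test: (D)⁺ = {A, B, C, D}, which contains all of one fragment — lossless.
Dependency preservation: A → B, C; C, D → B; C → A, B; A, C → B, D are not contained in any single fragment, but the restricted closure of each left-hand side across the fragments still reaches the right-hand side; the remaining FDs each lie inside some fragment. All dependencies are preserved.

lossless and dependency-preserving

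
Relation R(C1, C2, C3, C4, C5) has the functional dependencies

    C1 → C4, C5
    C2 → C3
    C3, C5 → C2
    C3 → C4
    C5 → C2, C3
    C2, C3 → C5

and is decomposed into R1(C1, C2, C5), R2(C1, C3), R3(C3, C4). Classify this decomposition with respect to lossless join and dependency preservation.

Lossless test (chase): Rows 1 and 2 agree on C1; apply C1→C4, C5 and equate their C4, C5 entries. Rows 2 and 3 agree on C3; apply C3→C4 and equate their C4 entries. Rows 1 and 2 agree on C5; apply C5→C2, C3 and equate their C2, C3 entries. Row 1 is now all distinguished symbols — the join is lossless.
Dependency preservation: the restricted closure of {C2} across the fragments never reaches {C3}, so C2 → C3 cannot be enforced without a join — not preserved.

lossless but not dependency-preserving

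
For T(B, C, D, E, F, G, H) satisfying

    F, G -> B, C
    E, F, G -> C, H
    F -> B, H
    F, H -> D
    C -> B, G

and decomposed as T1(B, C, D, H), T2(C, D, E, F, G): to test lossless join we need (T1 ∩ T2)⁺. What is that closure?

B, C, D, G

T1 ∩ T2 = {C, D}.
C → B, G applies, adding B, G
Closure: {B, C, D, G}.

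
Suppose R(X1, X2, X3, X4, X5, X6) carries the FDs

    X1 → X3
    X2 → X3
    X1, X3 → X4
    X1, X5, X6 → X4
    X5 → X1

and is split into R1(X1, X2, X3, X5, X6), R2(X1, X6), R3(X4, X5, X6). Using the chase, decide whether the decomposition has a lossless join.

Yes

Chase test. Columns are X1, X2, X3, X4, X5, X6; row i has aⱼ where attribute j ∈ Ri, else bᵢⱼ.
Initial tableau (one row per fragment):
  row 1: a1 a2 a3 b14 a5 a6
  row 2: a1 b22 b23 b24 b25 a6
  row 3: b31 b32 b33 a4 a5 a6
Rows 1 and 2 agree on X1; apply X1→X3 and equate their X3 entries.
Rows 1 and 2 agree on X1, X3; apply X1, X3→X4 and equate their X4 entries.
Rows 1 and 3 agree on X5; apply X5→X1 and equate their X1 entries.
Rows 1 and 3 agree on X1; apply X1→X3 and equate their X3 entries.
Rows 1 and 3 agree on X1, X3; apply X1, X3→X4 and equate their X4 entries.
Row 1 is now all distinguished symbols — the join is lossless.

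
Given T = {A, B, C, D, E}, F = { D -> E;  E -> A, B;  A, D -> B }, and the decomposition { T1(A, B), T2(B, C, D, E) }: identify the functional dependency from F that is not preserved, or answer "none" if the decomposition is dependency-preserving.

E -> A, B

Check E → A, B: no single fragment contains all of {A, B, E}, and the restricted closure of {E} across the fragments never reaches {A, B}.
D → E is preserved.
A, D → B is preserved.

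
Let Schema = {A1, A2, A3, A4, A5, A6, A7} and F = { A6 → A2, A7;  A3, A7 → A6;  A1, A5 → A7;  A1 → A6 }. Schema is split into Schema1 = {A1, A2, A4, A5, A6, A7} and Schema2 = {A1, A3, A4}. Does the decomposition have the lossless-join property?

No

Common attributes: Schema1 ∩ Schema2 = {A1, A4}.
Closure of {A1, A4}: A1 → A6 applies, adding A6; A6 → A2, A7 applies, adding A2, A7. So (A1, A4)⁺ = {A1, A2, A4, A6, A7}.
The closure contains neither all of Schema1 = {A1, A2, A4, A5, A6, A7} nor all of Schema2 = {A1, A3, A4}, so the common attributes are not a superkey of either fragment. The join is lossy.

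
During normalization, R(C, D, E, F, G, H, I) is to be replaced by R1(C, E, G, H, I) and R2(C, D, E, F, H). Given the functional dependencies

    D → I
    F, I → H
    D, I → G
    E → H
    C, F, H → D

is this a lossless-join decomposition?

No

Common attributes: R1 ∩ R2 = {C, E, H}.
No dependency enlarges {C, E, H}, so (C, E, H)⁺ = {C, E, H}.
The closure contains neither all of R1 = {C, E, G, H, I} nor all of R2 = {C, D, E, F, H}, so the common attributes are not a superkey of either fragment. The join is lossy.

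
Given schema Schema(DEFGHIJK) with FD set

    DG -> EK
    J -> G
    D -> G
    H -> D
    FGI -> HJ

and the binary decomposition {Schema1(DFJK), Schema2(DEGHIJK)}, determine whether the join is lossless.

No

Common attributes: Schema1 ∩ Schema2 = {DJK}.
Closure of {DJK}: J → G applies, adding G; DG → EK applies, adding E. So (DJK)⁺ = {DEGJK}.
The closure contains neither all of Schema1 = {DFJK} nor all of Schema2 = {DEGHIJK}, so the common attributes are not a superkey of either fragment. The join is lossy.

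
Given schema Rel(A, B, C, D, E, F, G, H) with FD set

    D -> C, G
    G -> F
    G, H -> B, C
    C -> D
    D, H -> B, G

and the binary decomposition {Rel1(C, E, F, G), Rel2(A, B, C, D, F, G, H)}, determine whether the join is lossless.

Common attributes: Rel1 ∩ Rel2 = {C, F, G}.
Closure of {C, F, G}: C → D applies, adding D. So (C, F, G)⁺ = {C, D, F, G}.
The closure contains neither all of Rel1 = {C, E, F, G} nor all of Rel2 = {A, B, C, D, F, G, H}, so the common attributes are not a superkey of either fragment. The join is lossy.

No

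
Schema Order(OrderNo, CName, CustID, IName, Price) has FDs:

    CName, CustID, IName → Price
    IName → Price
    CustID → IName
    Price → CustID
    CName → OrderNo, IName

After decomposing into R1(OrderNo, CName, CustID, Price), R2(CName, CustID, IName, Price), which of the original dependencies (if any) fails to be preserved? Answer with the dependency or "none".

CName, CustID, IName → Price lies within R2.
IName → Price lies within R2.
CustID → IName lies within R2.
Price → CustID lies within R1.
CName → OrderNo, IName: restricted closure across fragments reaches OrderNo, IName.
Every dependency is enforceable on the fragments, so the decomposition is dependency-preserving.

none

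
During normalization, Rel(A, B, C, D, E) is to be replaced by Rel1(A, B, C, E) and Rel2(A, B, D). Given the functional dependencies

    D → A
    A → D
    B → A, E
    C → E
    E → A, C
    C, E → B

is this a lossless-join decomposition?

Yes

Common attributes: Rel1 ∩ Rel2 = {A, B}.
Closure of {A, B}: A → D applies, adding D; B → A, E applies, adding E; E → A, C applies, adding C. So (A, B)⁺ = {A, B, C, D, E}.
This closure contains every attribute of Rel1, so Rel1 ∩ Rel2 → Rel1. The join is lossless.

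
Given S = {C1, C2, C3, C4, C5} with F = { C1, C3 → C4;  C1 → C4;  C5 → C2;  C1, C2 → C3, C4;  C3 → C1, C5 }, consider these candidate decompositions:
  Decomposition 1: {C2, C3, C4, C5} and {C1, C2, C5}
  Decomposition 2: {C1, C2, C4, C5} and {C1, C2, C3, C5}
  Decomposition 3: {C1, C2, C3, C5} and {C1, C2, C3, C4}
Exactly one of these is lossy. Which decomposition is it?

Decomposition 1: common = {C2, C5}, closure = {C2, C5} → lossy.
Decomposition 2: common = {C1, C2, C5}, closure = {C1, C2, C3, C4, C5} → lossless.
Decomposition 3: common = {C1, C2, C3}, closure = {C1, C2, C3, C4, C5} → lossless.

Decomposition 1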